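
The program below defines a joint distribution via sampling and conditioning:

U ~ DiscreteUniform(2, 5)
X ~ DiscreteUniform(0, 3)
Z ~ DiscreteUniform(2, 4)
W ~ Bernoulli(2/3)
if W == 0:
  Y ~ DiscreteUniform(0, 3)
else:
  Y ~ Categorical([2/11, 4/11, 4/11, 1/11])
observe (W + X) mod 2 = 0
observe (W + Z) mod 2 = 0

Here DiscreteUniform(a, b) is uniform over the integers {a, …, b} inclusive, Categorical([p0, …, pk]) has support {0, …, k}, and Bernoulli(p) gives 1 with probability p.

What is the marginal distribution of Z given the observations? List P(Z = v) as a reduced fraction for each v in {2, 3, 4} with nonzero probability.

Enumerate traces; 96 have nonzero weight after conditioning:
  (U=2, X=0, Z=2, W=0, Y=0) weight 1/576
  (U=2, X=0, Z=2, W=0, Y=1) weight 1/576
  (U=2, X=0, Z=2, W=0, Y=2) weight 1/576
  (U=2, X=0, Z=2, W=0, Y=3) weight 1/576
  (U=2, X=0, Z=4, W=0, Y=0) weight 1/576
  (U=2, X=0, Z=4, W=0, Y=1) weight 1/576
  (U=2, X=0, Z=4, W=0, Y=2) weight 1/576
  (U=2, X=0, Z=4, W=0, Y=3) weight 1/576
  (U=2, X=1, Z=3, W=1, Y=0) weight 1/396
  … 87 more
Group by Z:
  weight(Z=2) = 1/18
  weight(Z=3) = 1/9
  weight(Z=4) = 1/18
Total weight = 1/18 + 1/9 + 1/18 = 2/9
P(Z=2 | obs) = 1/18 / 2/9 = 1/4
P(Z=3 | obs) = 1/9 / 2/9 = 1/2
P(Z=4 | obs) = 1/18 / 2/9 = 1/4

P(Z=2) = 1/4, P(Z=3) = 1/2, P(Z=4) = 1/4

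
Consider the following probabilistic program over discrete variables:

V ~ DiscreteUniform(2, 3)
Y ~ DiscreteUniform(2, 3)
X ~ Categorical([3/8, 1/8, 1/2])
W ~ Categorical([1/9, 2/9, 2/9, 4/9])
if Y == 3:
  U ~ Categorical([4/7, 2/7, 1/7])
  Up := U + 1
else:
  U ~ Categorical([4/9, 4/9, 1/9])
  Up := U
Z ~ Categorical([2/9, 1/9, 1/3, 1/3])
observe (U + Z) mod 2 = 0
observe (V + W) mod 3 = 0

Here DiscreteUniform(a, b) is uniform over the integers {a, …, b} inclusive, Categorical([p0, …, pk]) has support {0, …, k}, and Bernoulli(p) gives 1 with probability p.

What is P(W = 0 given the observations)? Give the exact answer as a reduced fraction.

Enumerate traces; 108 have nonzero weight after conditioning:
  (V=2, Y=2, X=0, W=1, U=0, Z=0) weight 1/486
  (V=2, Y=2, X=0, W=1, U=0, Z=2) weight 1/324
  (V=2, Y=2, X=0, W=1, U=1, Z=1) weight 1/972
  (V=2, Y=2, X=0, W=1, U=1, Z=3) weight 1/324
  (V=2, Y=2, X=0, W=1, U=2, Z=0) weight 1/1944
  (V=2, Y=2, X=0, W=1, U=2, Z=2) weight 1/1296
  (V=2, Y=2, X=1, W=1, U=0, Z=0) weight 1/1458
  (V=2, Y=2, X=1, W=1, U=0, Z=2) weight 1/972
  (V=3, Y=2, X=0, W=0, U=0, Z=0) weight 1/972
  (V=3, Y=2, X=0, W=3, U=0, Z=0) weight 1/243
  … 98 more
Group by W:
  weight(W=0) = 146/5103
  weight(W=1) = 292/5103
  weight(W=3) = 584/5103
Total weight = 146/5103 + 292/5103 + 584/5103 = 146/729
P(W=0 | obs) = 146/5103 / 146/729 = 1/7
P(W=1 | obs) = 292/5103 / 146/729 = 2/7
P(W=3 | obs) = 584/5103 / 146/729 = 4/7

P(W = 0 | obs) = 1/7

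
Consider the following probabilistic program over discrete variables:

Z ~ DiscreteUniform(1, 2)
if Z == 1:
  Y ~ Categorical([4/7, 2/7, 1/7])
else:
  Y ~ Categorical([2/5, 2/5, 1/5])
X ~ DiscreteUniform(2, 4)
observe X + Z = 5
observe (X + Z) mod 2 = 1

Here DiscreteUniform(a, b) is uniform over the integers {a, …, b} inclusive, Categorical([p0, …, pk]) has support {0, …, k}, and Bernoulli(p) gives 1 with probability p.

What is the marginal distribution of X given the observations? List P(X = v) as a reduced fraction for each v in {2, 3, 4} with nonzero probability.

P(X=3) = 1/2, P(X=4) = 1/2

Enumerate traces; 6 have nonzero weight after conditioning:
  (Z=1, Y=0, X=4) weight 2/21
  (Z=1, Y=1, X=4) weight 1/21
  (Z=1, Y=2, X=4) weight 1/42
  (Z=2, Y=0, X=3) weight 1/15
  (Z=2, Y=1, X=3) weight 1/15
  (Z=2, Y=2, X=3) weight 1/30
Group by X:
  weight(X=3) = 1/6
  weight(X=4) = 1/6
Total weight = 1/6 + 1/6 = 1/3
P(X=3 | obs) = 1/6 / 1/3 = 1/2
P(X=4 | obs) = 1/6 / 1/3 = 1/2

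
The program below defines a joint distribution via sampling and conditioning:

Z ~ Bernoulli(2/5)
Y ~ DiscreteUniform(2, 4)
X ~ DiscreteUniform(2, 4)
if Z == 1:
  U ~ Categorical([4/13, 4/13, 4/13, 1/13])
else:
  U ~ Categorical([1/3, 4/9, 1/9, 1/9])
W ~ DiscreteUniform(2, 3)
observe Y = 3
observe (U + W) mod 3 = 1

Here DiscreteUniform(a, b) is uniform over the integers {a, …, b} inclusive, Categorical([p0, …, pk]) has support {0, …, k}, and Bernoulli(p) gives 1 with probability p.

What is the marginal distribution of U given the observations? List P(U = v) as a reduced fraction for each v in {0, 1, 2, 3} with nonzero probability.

Enumerate traces; 12 have nonzero weight after conditioning:
  (Z=0, Y=3, X=2, U=1, W=3) weight 2/135
  (Z=0, Y=3, X=2, U=2, W=2) weight 1/270
  (Z=0, Y=3, X=3, U=1, W=3) weight 2/135
  (Z=0, Y=3, X=3, U=2, W=2) weight 1/270
  (Z=0, Y=3, X=4, U=1, W=3) weight 2/135
  (Z=0, Y=3, X=4, U=2, W=2) weight 1/270
  (Z=1, Y=3, X=2, U=1, W=3) weight 4/585
  (Z=1, Y=3, X=2, U=2, W=2) weight 4/585
  … 4 more
Group by U:
  weight(U=1) = 38/585
  weight(U=2) = 37/1170
Total weight = 38/585 + 37/1170 = 113/1170
P(U=1 | obs) = 38/585 / 113/1170 = 76/113
P(U=2 | obs) = 37/1170 / 113/1170 = 37/113

P(U=1) = 76/113, P(U=2) = 37/113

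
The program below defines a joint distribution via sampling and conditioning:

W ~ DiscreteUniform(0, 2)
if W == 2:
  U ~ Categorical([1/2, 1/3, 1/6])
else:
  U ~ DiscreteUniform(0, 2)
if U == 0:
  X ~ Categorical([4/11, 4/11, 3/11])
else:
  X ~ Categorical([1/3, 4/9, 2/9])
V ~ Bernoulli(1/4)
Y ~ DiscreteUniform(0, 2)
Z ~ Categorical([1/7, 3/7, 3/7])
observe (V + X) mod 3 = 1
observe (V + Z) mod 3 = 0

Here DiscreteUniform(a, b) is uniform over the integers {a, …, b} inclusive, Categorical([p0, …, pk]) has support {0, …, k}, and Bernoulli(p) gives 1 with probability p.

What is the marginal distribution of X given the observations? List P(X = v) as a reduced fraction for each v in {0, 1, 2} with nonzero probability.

P(X=0) = 615/1351, P(X=1) = 736/1351

Enumerate traces; 54 have nonzero weight after conditioning:
  (W=0, U=0, X=0, V=1, Y=0, Z=2) weight 1/693
  (W=0, U=0, X=0, V=1, Y=1, Z=2) weight 1/693
  (W=0, U=0, X=0, V=1, Y=2, Z=2) weight 1/693
  (W=0, U=0, X=1, V=0, Y=0, Z=0) weight 1/693
  (W=0, U=0, X=1, V=0, Y=1, Z=0) weight 1/693
  (W=0, U=0, X=1, V=0, Y=2, Z=0) weight 1/693
  (W=0, U=1, X=0, V=1, Y=0, Z=2) weight 1/756
  (W=0, U=1, X=0, V=1, Y=1, Z=2) weight 1/756
  … 46 more
Group by X:
  weight(X=0) = 205/5544
  weight(X=1) = 92/2079
Total weight = 205/5544 + 92/2079 = 193/2376
P(X=0 | obs) = 205/5544 / 193/2376 = 615/1351
P(X=1 | obs) = 92/2079 / 193/2376 = 736/1351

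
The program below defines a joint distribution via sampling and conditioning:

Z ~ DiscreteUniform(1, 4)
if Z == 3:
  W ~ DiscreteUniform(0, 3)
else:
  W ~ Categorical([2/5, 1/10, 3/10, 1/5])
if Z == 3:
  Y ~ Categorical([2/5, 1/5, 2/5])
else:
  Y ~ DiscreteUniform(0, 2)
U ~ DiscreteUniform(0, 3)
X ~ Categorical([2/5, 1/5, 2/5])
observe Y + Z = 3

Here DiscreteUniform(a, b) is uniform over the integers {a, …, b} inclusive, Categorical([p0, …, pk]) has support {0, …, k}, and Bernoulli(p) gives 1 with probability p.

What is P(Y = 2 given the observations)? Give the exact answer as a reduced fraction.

Enumerate traces; 144 have nonzero weight after conditioning:
  (Z=1, W=0, Y=2, U=0, X=0) weight 1/300
  (Z=1, W=0, Y=2, U=0, X=1) weight 1/600
  (Z=1, W=0, Y=2, U=0, X=2) weight 1/300
  (Z=1, W=0, Y=2, U=1, X=0) weight 1/300
  (Z=1, W=0, Y=2, U=1, X=1) weight 1/600
  (Z=1, W=0, Y=2, U=1, X=2) weight 1/300
  (Z=1, W=0, Y=2, U=2, X=0) weight 1/300
  (Z=1, W=0, Y=2, U=2, X=1) weight 1/600
  (Z=2, W=0, Y=1, U=0, X=0) weight 1/300
  (Z=3, W=0, Y=0, U=0, X=0) weight 1/400
  … 134 more
Group by Y:
  weight(Y=0) = 1/10
  weight(Y=1) = 1/12
  weight(Y=2) = 1/12
Total weight = 1/10 + 1/12 + 1/12 = 4/15
P(Y=0 | obs) = 1/10 / 4/15 = 3/8
P(Y=1 | obs) = 1/12 / 4/15 = 5/16
P(Y=2 | obs) = 1/12 / 4/15 = 5/16

P(Y = 2 | obs) = 5/16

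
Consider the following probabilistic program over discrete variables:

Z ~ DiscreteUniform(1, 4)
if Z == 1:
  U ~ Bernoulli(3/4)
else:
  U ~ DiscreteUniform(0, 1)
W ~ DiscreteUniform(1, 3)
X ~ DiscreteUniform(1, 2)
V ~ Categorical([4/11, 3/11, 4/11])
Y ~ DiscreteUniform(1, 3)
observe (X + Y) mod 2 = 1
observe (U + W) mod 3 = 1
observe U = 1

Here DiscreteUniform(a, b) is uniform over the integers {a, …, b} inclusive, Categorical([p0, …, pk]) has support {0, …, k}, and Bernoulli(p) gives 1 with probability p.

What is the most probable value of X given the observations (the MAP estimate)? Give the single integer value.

argmax_v P(X = v | obs) = 2

Enumerate traces; 36 have nonzero weight after conditioning:
  (Z=1, U=1, W=3, X=1, V=0, Y=2) weight 1/264
  (Z=1, U=1, W=3, X=1, V=1, Y=2) weight 1/352
  (Z=1, U=1, W=3, X=1, V=2, Y=2) weight 1/264
  (Z=1, U=1, W=3, X=2, V=0, Y=1) weight 1/264
  (Z=1, U=1, W=3, X=2, V=0, Y=3) weight 1/264
  (Z=1, U=1, W=3, X=2, V=1, Y=1) weight 1/352
  (Z=1, U=1, W=3, X=2, V=1, Y=3) weight 1/352
  (Z=1, U=1, W=3, X=2, V=2, Y=1) weight 1/264
  … 28 more
Group by X:
  weight(X=1) = 1/32
  weight(X=2) = 1/16
Total weight = 1/32 + 1/16 = 3/32
P(X=1 | obs) = 1/32 / 3/32 = 1/3
P(X=2 | obs) = 1/16 / 3/32 = 2/3
argmax = 2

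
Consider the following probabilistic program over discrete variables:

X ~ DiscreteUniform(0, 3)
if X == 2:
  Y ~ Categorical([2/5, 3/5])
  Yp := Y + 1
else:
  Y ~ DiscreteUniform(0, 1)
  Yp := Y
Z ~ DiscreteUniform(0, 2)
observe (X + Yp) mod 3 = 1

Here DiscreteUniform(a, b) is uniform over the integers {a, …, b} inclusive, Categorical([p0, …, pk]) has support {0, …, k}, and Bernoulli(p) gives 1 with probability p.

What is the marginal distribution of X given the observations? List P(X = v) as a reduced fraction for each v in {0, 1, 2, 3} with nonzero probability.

Enumerate traces; 12 have nonzero weight after conditioning:
  (X=0, Y=1, Z=0) weight 1/24
  (X=0, Y=1, Z=1) weight 1/24
  (X=0, Y=1, Z=2) weight 1/24
  (X=1, Y=0, Z=0) weight 1/24
  (X=1, Y=0, Z=1) weight 1/24
  (X=1, Y=0, Z=2) weight 1/24
  (X=2, Y=1, Z=0) weight 1/20
  (X=2, Y=1, Z=1) weight 1/20
  (X=3, Y=1, Z=0) weight 1/24
  … 3 more
Group by X:
  weight(X=0) = 1/8
  weight(X=1) = 1/8
  weight(X=2) = 3/20
  weight(X=3) = 1/8
Total weight = 1/8 + 1/8 + 3/20 + 1/8 = 21/40
P(X=0 | obs) = 1/8 / 21/40 = 5/21
P(X=1 | obs) = 1/8 / 21/40 = 5/21
P(X=2 | obs) = 3/20 / 21/40 = 2/7
P(X=3 | obs) = 1/8 / 21/40 = 5/21

P(X=0) = 5/21, P(X=1) = 5/21, P(X=2) = 2/7, P(X=3) = 5/21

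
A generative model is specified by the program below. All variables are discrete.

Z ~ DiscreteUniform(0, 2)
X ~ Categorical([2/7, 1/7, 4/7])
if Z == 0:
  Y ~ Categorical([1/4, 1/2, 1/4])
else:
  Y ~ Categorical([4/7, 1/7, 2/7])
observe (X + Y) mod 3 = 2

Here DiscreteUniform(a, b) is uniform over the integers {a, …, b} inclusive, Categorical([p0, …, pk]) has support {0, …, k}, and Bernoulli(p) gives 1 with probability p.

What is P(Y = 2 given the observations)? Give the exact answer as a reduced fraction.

P(Y = 2 | obs) = 23/112

Enumerate traces; 9 have nonzero weight after conditioning:
  (Z=0, X=0, Y=2) weight 1/42
  (Z=0, X=1, Y=1) weight 1/42
  (Z=0, X=2, Y=0) weight 1/21
  (Z=1, X=0, Y=2) weight 4/147
  (Z=1, X=1, Y=1) weight 1/147
  (Z=1, X=2, Y=0) weight 16/147
  (Z=2, X=0, Y=2) weight 4/147
  (Z=2, X=1, Y=1) weight 1/147
  … 1 more
Group by Y:
  weight(Y=0) = 13/49
  weight(Y=1) = 11/294
  weight(Y=2) = 23/294
Total weight = 13/49 + 11/294 + 23/294 = 8/21
P(Y=0 | obs) = 13/49 / 8/21 = 39/56
P(Y=1 | obs) = 11/294 / 8/21 = 11/112
P(Y=2 | obs) = 23/294 / 8/21 = 23/112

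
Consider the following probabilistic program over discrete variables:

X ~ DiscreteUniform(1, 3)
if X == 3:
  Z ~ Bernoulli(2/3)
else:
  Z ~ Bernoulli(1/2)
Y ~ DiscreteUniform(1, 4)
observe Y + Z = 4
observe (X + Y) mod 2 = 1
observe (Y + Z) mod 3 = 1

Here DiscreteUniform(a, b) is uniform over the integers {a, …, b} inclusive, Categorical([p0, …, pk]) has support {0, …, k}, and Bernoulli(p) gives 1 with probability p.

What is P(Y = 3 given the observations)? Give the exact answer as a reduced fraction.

P(Y = 3 | obs) = 3/8

Enumerate traces; 3 have nonzero weight after conditioning:
  (X=1, Z=0, Y=4) weight 1/24
  (X=2, Z=1, Y=3) weight 1/24
  (X=3, Z=0, Y=4) weight 1/36
Group by Y:
  weight(Y=3) = 1/24
  weight(Y=4) = 5/72
Total weight = 1/24 + 5/72 = 1/9
P(Y=3 | obs) = 1/24 / 1/9 = 3/8
P(Y=4 | obs) = 5/72 / 1/9 = 5/8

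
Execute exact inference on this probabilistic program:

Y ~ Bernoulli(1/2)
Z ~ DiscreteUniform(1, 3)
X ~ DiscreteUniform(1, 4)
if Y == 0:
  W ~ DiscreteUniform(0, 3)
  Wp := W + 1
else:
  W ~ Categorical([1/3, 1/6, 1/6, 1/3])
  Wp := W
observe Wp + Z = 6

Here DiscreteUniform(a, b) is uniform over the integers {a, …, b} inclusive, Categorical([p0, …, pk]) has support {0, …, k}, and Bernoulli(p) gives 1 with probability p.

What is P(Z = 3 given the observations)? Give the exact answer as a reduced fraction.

Enumerate traces; 12 have nonzero weight after conditioning:
  (Y=0, Z=2, X=1, W=3) weight 1/96
  (Y=0, Z=2, X=2, W=3) weight 1/96
  (Y=0, Z=2, X=3, W=3) weight 1/96
  (Y=0, Z=2, X=4, W=3) weight 1/96
  (Y=0, Z=3, X=1, W=2) weight 1/96
  (Y=0, Z=3, X=2, W=2) weight 1/96
  (Y=0, Z=3, X=3, W=2) weight 1/96
  (Y=0, Z=3, X=4, W=2) weight 1/96
  … 4 more
Group by Z:
  weight(Z=2) = 1/24
  weight(Z=3) = 7/72
Total weight = 1/24 + 7/72 = 5/36
P(Z=2 | obs) = 1/24 / 5/36 = 3/10
P(Z=3 | obs) = 7/72 / 5/36 = 7/10

P(Z = 3 | obs) = 7/10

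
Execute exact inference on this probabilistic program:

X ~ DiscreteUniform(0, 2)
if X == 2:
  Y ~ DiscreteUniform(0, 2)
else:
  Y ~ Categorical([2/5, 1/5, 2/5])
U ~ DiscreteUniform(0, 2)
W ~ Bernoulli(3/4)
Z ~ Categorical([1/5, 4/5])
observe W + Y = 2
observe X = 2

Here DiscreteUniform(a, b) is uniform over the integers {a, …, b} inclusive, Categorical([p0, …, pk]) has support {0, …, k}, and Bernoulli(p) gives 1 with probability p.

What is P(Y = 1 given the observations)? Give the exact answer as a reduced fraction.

Enumerate traces; 12 have nonzero weight after conditioning:
  (X=2, Y=1, U=0, W=1, Z=0) weight 1/180
  (X=2, Y=1, U=0, W=1, Z=1) weight 1/45
  (X=2, Y=1, U=1, W=1, Z=0) weight 1/180
  (X=2, Y=1, U=1, W=1, Z=1) weight 1/45
  (X=2, Y=1, U=2, W=1, Z=0) weight 1/180
  (X=2, Y=1, U=2, W=1, Z=1) weight 1/45
  (X=2, Y=2, U=0, W=0, Z=0) weight 1/540
  (X=2, Y=2, U=0, W=0, Z=1) weight 1/135
  … 4 more
Group by Y:
  weight(Y=1) = 1/12
  weight(Y=2) = 1/36
Total weight = 1/12 + 1/36 = 1/9
P(Y=1 | obs) = 1/12 / 1/9 = 3/4
P(Y=2 | obs) = 1/36 / 1/9 = 1/4

P(Y = 1 | obs) = 3/4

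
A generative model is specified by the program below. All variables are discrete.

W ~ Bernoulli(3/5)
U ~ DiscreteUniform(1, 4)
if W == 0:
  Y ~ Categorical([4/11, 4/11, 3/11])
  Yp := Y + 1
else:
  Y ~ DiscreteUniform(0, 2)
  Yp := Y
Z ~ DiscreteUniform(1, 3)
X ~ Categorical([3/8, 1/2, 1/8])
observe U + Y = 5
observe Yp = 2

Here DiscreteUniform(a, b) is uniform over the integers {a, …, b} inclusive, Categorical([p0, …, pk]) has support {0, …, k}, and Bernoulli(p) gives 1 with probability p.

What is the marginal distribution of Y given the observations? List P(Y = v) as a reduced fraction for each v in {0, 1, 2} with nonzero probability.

P(Y=1) = 8/19, P(Y=2) = 11/19

Enumerate traces; 18 have nonzero weight after conditioning:
  (W=0, U=4, Y=1, Z=1, X=0) weight 1/220
  (W=0, U=4, Y=1, Z=1, X=1) weight 1/165
  (W=0, U=4, Y=1, Z=1, X=2) weight 1/660
  (W=0, U=4, Y=1, Z=2, X=0) weight 1/220
  (W=0, U=4, Y=1, Z=2, X=1) weight 1/165
  (W=0, U=4, Y=1, Z=2, X=2) weight 1/660
  (W=0, U=4, Y=1, Z=3, X=0) weight 1/220
  (W=0, U=4, Y=1, Z=3, X=1) weight 1/165
  (W=1, U=3, Y=2, Z=1, X=0) weight 1/160
  … 9 more
Group by Y:
  weight(Y=1) = 2/55
  weight(Y=2) = 1/20
Total weight = 2/55 + 1/20 = 19/220
P(Y=1 | obs) = 2/55 / 19/220 = 8/19
P(Y=2 | obs) = 1/20 / 19/220 = 11/19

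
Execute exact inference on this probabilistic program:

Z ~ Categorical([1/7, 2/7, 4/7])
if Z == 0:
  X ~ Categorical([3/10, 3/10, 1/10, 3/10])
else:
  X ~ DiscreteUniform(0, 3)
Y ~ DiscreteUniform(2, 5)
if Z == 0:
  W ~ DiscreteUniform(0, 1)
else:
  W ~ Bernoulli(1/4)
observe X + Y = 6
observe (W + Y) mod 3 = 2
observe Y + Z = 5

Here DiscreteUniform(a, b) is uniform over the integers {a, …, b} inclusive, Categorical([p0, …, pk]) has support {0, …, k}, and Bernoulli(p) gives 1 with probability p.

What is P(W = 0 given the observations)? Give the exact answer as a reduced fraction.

Enumerate traces; 2 have nonzero weight after conditioning:
  (Z=0, X=1, Y=5, W=0) weight 3/560
  (Z=1, X=2, Y=4, W=1) weight 1/224
Group by W:
  weight(W=0) = 3/560
  weight(W=1) = 1/224
Total weight = 3/560 + 1/224 = 11/1120
P(W=0 | obs) = 3/560 / 11/1120 = 6/11
P(W=1 | obs) = 1/224 / 11/1120 = 5/11

P(W = 0 | obs) = 6/11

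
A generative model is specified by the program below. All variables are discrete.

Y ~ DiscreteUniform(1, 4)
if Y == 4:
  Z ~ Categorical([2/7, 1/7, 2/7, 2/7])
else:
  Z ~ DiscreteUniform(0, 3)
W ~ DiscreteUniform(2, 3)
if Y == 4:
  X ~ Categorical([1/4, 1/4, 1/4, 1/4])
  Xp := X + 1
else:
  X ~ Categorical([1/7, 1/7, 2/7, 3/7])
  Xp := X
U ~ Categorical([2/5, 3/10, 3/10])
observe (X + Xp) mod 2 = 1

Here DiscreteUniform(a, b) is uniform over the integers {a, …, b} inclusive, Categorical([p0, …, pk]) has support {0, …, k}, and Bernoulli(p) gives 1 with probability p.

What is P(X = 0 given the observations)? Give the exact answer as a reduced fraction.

P(X = 0 | obs) = 1/4

Enumerate traces; 96 have nonzero weight after conditioning:
  (Y=4, Z=0, W=2, X=0, U=0) weight 1/280
  (Y=4, Z=0, W=2, X=0, U=1) weight 3/1120
  (Y=4, Z=0, W=2, X=0, U=2) weight 3/1120
  (Y=4, Z=0, W=2, X=1, U=0) weight 1/280
  (Y=4, Z=0, W=2, X=1, U=1) weight 3/1120
  (Y=4, Z=0, W=2, X=1, U=2) weight 3/1120
  (Y=4, Z=0, W=2, X=2, U=0) weight 1/280
  (Y=4, Z=0, W=2, X=2, U=1) weight 3/1120
  (Y=4, Z=0, W=2, X=3, U=0) weight 1/280
  … 87 more
Group by X:
  weight(X=0) = 1/16
  weight(X=1) = 1/16
  weight(X=2) = 1/16
  weight(X=3) = 1/16
Total weight = 1/16 + 1/16 + 1/16 + 1/16 = 1/4
P(X=0 | obs) = 1/16 / 1/4 = 1/4
P(X=1 | obs) = 1/16 / 1/4 = 1/4
P(X=2 | obs) = 1/16 / 1/4 = 1/4
P(X=3 | obs) = 1/16 / 1/4 = 1/4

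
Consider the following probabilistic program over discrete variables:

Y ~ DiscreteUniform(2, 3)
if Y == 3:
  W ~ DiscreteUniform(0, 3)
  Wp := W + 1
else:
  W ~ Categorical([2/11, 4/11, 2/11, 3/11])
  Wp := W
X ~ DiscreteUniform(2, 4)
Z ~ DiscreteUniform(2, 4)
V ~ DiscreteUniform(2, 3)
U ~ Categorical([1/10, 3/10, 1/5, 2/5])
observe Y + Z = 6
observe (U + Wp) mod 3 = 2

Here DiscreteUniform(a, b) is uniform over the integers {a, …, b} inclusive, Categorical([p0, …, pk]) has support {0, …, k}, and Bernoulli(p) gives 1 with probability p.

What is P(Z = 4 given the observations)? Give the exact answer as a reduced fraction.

Enumerate traces; 60 have nonzero weight after conditioning:
  (Y=2, W=0, X=2, Z=4, V=2, U=2) weight 1/990
  (Y=2, W=0, X=2, Z=4, V=3, U=2) weight 1/990
  (Y=2, W=0, X=3, Z=4, V=2, U=2) weight 1/990
  (Y=2, W=0, X=3, Z=4, V=3, U=2) weight 1/990
  (Y=2, W=0, X=4, Z=4, V=2, U=2) weight 1/990
  (Y=2, W=0, X=4, Z=4, V=3, U=2) weight 1/990
  (Y=2, W=1, X=2, Z=4, V=2, U=1) weight 1/330
  (Y=2, W=1, X=2, Z=4, V=3, U=1) weight 1/330
  (Y=3, W=0, X=2, Z=3, V=2, U=1) weight 1/480
  … 51 more
Group by Z:
  weight(Z=3) = 13/240
  weight(Z=4) = 8/165
Total weight = 13/240 + 8/165 = 271/2640
P(Z=3 | obs) = 13/240 / 271/2640 = 143/271
P(Z=4 | obs) = 8/165 / 271/2640 = 128/271

P(Z = 4 | obs) = 128/271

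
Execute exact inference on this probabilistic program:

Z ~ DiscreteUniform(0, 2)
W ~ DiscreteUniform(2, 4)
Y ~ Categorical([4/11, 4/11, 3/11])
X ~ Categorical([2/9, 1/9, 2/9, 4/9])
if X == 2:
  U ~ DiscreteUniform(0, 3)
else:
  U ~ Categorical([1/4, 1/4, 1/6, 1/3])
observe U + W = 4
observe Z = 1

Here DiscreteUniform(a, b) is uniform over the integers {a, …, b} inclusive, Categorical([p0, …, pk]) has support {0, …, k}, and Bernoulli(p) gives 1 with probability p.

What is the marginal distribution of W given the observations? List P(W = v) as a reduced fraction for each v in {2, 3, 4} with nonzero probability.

Enumerate traces; 36 have nonzero weight after conditioning:
  (Z=1, W=2, Y=0, X=0, U=2) weight 4/2673
  (Z=1, W=2, Y=0, X=1, U=2) weight 2/2673
  (Z=1, W=2, Y=0, X=2, U=2) weight 2/891
  (Z=1, W=2, Y=0, X=3, U=2) weight 8/2673
  (Z=1, W=2, Y=1, X=0, U=2) weight 4/2673
  (Z=1, W=2, Y=1, X=1, U=2) weight 2/2673
  (Z=1, W=2, Y=1, X=2, U=2) weight 2/891
  (Z=1, W=2, Y=1, X=3, U=2) weight 8/2673
  (Z=1, W=3, Y=0, X=0, U=1) weight 2/891
  (Z=1, W=4, Y=0, X=0, U=0) weight 2/891
  … 26 more
Group by W:
  weight(W=2) = 5/243
  weight(W=3) = 1/36
  weight(W=4) = 1/36
Total weight = 5/243 + 1/36 + 1/36 = 37/486
P(W=2 | obs) = 5/243 / 37/486 = 10/37
P(W=3 | obs) = 1/36 / 37/486 = 27/74
P(W=4 | obs) = 1/36 / 37/486 = 27/74

P(W=2) = 10/37, P(W=3) = 27/74, P(W=4) = 27/74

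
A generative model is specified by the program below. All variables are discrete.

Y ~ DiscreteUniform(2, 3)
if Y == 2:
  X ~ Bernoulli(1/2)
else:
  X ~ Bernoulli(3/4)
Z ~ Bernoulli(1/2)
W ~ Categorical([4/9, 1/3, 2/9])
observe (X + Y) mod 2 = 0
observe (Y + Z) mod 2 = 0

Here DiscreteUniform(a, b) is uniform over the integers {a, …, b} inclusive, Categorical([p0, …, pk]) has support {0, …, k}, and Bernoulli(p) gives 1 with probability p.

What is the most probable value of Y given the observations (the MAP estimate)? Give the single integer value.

Enumerate traces; 6 have nonzero weight after conditioning:
  (Y=2, X=0, Z=0, W=0) weight 1/18
  (Y=2, X=0, Z=0, W=1) weight 1/24
  (Y=2, X=0, Z=0, W=2) weight 1/36
  (Y=3, X=1, Z=1, W=0) weight 1/12
  (Y=3, X=1, Z=1, W=1) weight 1/16
  (Y=3, X=1, Z=1, W=2) weight 1/24
Group by Y:
  weight(Y=2) = 1/8
  weight(Y=3) = 3/16
Total weight = 1/8 + 3/16 = 5/16
P(Y=2 | obs) = 1/8 / 5/16 = 2/5
P(Y=3 | obs) = 3/16 / 5/16 = 3/5
argmax = 3

argmax_v P(Y = v | obs) = 3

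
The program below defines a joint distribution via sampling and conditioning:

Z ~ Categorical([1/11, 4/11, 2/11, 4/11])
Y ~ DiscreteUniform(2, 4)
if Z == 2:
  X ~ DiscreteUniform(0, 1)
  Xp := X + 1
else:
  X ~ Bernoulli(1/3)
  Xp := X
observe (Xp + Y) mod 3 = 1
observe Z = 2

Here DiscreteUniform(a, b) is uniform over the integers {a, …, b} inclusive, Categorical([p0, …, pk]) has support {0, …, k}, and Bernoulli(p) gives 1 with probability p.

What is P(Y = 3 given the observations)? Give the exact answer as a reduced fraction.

Enumerate traces; 2 have nonzero weight after conditioning:
  (Z=2, Y=2, X=1) weight 1/33
  (Z=2, Y=3, X=0) weight 1/33
Group by Y:
  weight(Y=2) = 1/33
  weight(Y=3) = 1/33
Total weight = 1/33 + 1/33 = 2/33
P(Y=2 | obs) = 1/33 / 2/33 = 1/2
P(Y=3 | obs) = 1/33 / 2/33 = 1/2

P(Y = 3 | obs) = 1/2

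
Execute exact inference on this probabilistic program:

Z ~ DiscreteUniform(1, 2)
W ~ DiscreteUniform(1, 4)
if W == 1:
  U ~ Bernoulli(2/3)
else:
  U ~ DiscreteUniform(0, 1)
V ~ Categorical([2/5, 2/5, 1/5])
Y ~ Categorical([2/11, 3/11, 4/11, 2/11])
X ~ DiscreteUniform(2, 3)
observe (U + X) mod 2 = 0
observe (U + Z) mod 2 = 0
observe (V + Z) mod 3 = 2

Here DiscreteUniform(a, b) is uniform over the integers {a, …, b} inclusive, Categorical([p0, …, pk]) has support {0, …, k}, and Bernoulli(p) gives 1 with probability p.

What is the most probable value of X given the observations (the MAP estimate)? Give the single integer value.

argmax_v P(X = v | obs) = 3

Enumerate traces; 32 have nonzero weight after conditioning:
  (Z=1, W=1, U=1, V=1, Y=0, X=3) weight 1/330
  (Z=1, W=1, U=1, V=1, Y=1, X=3) weight 1/220
  (Z=1, W=1, U=1, V=1, Y=2, X=3) weight 1/165
  (Z=1, W=1, U=1, V=1, Y=3, X=3) weight 1/330
  (Z=1, W=2, U=1, V=1, Y=0, X=3) weight 1/440
  (Z=1, W=2, U=1, V=1, Y=1, X=3) weight 3/880
  (Z=1, W=2, U=1, V=1, Y=2, X=3) weight 1/220
  (Z=1, W=2, U=1, V=1, Y=3, X=3) weight 1/440
  (Z=2, W=1, U=0, V=0, Y=0, X=2) weight 1/660
  … 23 more
Group by X:
  weight(X=2) = 11/240
  weight(X=3) = 13/240
Total weight = 11/240 + 13/240 = 1/10
P(X=2 | obs) = 11/240 / 1/10 = 11/24
P(X=3 | obs) = 13/240 / 1/10 = 13/24
argmax = 3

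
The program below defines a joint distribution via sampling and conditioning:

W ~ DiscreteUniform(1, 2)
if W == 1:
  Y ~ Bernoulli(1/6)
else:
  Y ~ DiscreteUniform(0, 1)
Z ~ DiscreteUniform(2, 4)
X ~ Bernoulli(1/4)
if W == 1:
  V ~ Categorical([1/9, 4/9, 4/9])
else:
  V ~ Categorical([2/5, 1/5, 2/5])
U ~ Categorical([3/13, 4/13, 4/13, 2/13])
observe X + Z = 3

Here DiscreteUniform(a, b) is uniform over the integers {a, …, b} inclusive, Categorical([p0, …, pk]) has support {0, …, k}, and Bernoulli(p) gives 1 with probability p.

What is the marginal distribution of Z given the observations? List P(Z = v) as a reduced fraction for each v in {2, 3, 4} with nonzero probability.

Enumerate traces; 96 have nonzero weight after conditioning:
  (W=1, Y=0, Z=2, X=1, V=0, U=0) weight 5/5616
  (W=1, Y=0, Z=2, X=1, V=0, U=1) weight 5/4212
  (W=1, Y=0, Z=2, X=1, V=0, U=2) weight 5/4212
  (W=1, Y=0, Z=2, X=1, V=0, U=3) weight 5/8424
  (W=1, Y=0, Z=2, X=1, V=1, U=0) weight 5/1404
  (W=1, Y=0, Z=2, X=1, V=1, U=1) weight 5/1053
  (W=1, Y=0, Z=2, X=1, V=1, U=2) weight 5/1053
  (W=1, Y=0, Z=2, X=1, V=1, U=3) weight 5/2106
  (W=1, Y=0, Z=3, X=0, V=0, U=0) weight 5/1872
  … 87 more
Group by Z:
  weight(Z=2) = 1/12
  weight(Z=3) = 1/4
Total weight = 1/12 + 1/4 = 1/3
P(Z=2 | obs) = 1/12 / 1/3 = 1/4
P(Z=3 | obs) = 1/4 / 1/3 = 3/4

P(Z=2) = 1/4, P(Z=3) = 3/4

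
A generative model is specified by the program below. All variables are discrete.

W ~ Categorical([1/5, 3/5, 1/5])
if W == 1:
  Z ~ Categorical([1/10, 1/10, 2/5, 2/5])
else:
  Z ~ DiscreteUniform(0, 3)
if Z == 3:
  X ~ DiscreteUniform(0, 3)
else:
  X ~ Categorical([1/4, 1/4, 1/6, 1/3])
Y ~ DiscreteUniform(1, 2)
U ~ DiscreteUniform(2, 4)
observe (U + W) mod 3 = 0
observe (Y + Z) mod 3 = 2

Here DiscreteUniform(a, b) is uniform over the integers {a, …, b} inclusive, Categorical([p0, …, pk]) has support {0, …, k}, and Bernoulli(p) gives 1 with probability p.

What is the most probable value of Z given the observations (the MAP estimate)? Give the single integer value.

argmax_v P(Z = v | obs) = 3

Enumerate traces; 36 have nonzero weight after conditioning:
  (W=0, Z=0, X=0, Y=2, U=3) weight 1/480
  (W=0, Z=0, X=1, Y=2, U=3) weight 1/480
  (W=0, Z=0, X=2, Y=2, U=3) weight 1/720
  (W=0, Z=0, X=3, Y=2, U=3) weight 1/360
  (W=0, Z=1, X=0, Y=1, U=3) weight 1/480
  (W=0, Z=1, X=1, Y=1, U=3) weight 1/480
  (W=0, Z=1, X=2, Y=1, U=3) weight 1/720
  (W=0, Z=1, X=3, Y=1, U=3) weight 1/360
  (W=0, Z=3, X=0, Y=2, U=3) weight 1/480
  … 27 more
Group by Z:
  weight(Z=0) = 2/75
  weight(Z=1) = 2/75
  weight(Z=3) = 17/300
Total weight = 2/75 + 2/75 + 17/300 = 11/100
P(Z=0 | obs) = 2/75 / 11/100 = 8/33
P(Z=1 | obs) = 2/75 / 11/100 = 8/33
P(Z=3 | obs) = 17/300 / 11/100 = 17/33
argmax = 3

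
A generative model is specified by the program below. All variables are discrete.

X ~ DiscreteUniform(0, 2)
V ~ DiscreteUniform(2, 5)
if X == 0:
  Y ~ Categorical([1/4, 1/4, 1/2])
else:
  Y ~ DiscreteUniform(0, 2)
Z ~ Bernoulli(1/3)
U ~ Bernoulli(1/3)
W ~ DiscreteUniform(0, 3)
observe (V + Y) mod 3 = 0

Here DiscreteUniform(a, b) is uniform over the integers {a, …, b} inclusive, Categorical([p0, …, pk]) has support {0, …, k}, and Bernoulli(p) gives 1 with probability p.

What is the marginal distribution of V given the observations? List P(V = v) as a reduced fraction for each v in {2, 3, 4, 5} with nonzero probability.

Enumerate traces; 192 have nonzero weight after conditioning:
  (X=0, V=2, Y=1, Z=0, U=0, W=0) weight 1/432
  (X=0, V=2, Y=1, Z=0, U=0, W=1) weight 1/432
  (X=0, V=2, Y=1, Z=0, U=0, W=2) weight 1/432
  (X=0, V=2, Y=1, Z=0, U=0, W=3) weight 1/432
  (X=0, V=2, Y=1, Z=0, U=1, W=0) weight 1/864
  (X=0, V=2, Y=1, Z=0, U=1, W=1) weight 1/864
  (X=0, V=2, Y=1, Z=0, U=1, W=2) weight 1/864
  (X=0, V=2, Y=1, Z=0, U=1, W=3) weight 1/864
  (X=0, V=3, Y=0, Z=0, U=0, W=0) weight 1/432
  (X=0, V=4, Y=2, Z=0, U=0, W=0) weight 1/216
  … 182 more
Group by V:
  weight(V=2) = 11/144
  weight(V=3) = 11/144
  weight(V=4) = 7/72
  weight(V=5) = 11/144
Total weight = 11/144 + 11/144 + 7/72 + 11/144 = 47/144
P(V=2 | obs) = 11/144 / 47/144 = 11/47
P(V=3 | obs) = 11/144 / 47/144 = 11/47
P(V=4 | obs) = 7/72 / 47/144 = 14/47
P(V=5 | obs) = 11/144 / 47/144 = 11/47

P(V=2) = 11/47, P(V=3) = 11/47, P(V=4) = 14/47, P(V=5) = 11/47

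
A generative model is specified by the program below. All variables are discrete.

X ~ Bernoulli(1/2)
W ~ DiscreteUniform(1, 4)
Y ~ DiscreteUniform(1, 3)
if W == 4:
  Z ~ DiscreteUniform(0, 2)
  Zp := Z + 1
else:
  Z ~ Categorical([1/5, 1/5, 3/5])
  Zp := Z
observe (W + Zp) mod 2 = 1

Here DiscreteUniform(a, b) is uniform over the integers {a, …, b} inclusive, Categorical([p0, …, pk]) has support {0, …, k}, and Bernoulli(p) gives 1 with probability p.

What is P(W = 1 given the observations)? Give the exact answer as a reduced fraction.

Enumerate traces; 42 have nonzero weight after conditioning:
  (X=0, W=1, Y=1, Z=0) weight 1/120
  (X=0, W=1, Y=1, Z=2) weight 1/40
  (X=0, W=1, Y=2, Z=0) weight 1/120
  (X=0, W=1, Y=2, Z=2) weight 1/40
  (X=0, W=1, Y=3, Z=0) weight 1/120
  (X=0, W=1, Y=3, Z=2) weight 1/40
  (X=0, W=2, Y=1, Z=1) weight 1/120
  (X=0, W=2, Y=2, Z=1) weight 1/120
  (X=0, W=3, Y=1, Z=0) weight 1/120
  (X=0, W=4, Y=1, Z=0) weight 1/72
  … 32 more
Group by W:
  weight(W=1) = 1/5
  weight(W=2) = 1/20
  weight(W=3) = 1/5
  weight(W=4) = 1/6
Total weight = 1/5 + 1/20 + 1/5 + 1/6 = 37/60
P(W=1 | obs) = 1/5 / 37/60 = 12/37
P(W=2 | obs) = 1/20 / 37/60 = 3/37
P(W=3 | obs) = 1/5 / 37/60 = 12/37
P(W=4 | obs) = 1/6 / 37/60 = 10/37

P(W = 1 | obs) = 12/37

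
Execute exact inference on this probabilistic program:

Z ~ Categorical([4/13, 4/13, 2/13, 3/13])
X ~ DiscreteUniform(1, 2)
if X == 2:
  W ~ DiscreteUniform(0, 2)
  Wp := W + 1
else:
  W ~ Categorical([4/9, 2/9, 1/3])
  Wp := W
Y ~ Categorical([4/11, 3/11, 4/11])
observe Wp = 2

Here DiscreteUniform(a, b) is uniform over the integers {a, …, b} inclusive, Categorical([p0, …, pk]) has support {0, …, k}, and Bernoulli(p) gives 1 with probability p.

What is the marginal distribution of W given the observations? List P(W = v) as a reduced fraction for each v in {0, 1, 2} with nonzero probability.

Enumerate traces; 24 have nonzero weight after conditioning:
  (Z=0, X=1, W=2, Y=0) weight 8/429
  (Z=0, X=1, W=2, Y=1) weight 2/143
  (Z=0, X=1, W=2, Y=2) weight 8/429
  (Z=0, X=2, W=1, Y=0) weight 8/429
  (Z=0, X=2, W=1, Y=1) weight 2/143
  (Z=0, X=2, W=1, Y=2) weight 8/429
  (Z=1, X=1, W=2, Y=0) weight 8/429
  (Z=1, X=1, W=2, Y=1) weight 2/143
  … 16 more
Group by W:
  weight(W=1) = 1/6
  weight(W=2) = 1/6
Total weight = 1/6 + 1/6 = 1/3
P(W=1 | obs) = 1/6 / 1/3 = 1/2
P(W=2 | obs) = 1/6 / 1/3 = 1/2

P(W=1) = 1/2, P(W=2) = 1/2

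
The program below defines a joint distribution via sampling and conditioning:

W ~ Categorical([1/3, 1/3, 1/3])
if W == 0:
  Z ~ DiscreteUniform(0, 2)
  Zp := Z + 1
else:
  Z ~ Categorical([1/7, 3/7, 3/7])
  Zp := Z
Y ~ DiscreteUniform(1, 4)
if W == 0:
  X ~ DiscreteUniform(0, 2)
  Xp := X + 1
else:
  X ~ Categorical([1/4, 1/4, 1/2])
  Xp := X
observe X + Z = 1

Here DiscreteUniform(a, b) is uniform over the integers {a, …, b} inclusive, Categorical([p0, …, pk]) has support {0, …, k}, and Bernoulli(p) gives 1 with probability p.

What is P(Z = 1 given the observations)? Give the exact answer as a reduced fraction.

Enumerate traces; 24 have nonzero weight after conditioning:
  (W=0, Z=0, Y=1, X=1) weight 1/108
  (W=0, Z=0, Y=2, X=1) weight 1/108
  (W=0, Z=0, Y=3, X=1) weight 1/108
  (W=0, Z=0, Y=4, X=1) weight 1/108
  (W=0, Z=1, Y=1, X=0) weight 1/108
  (W=0, Z=1, Y=2, X=0) weight 1/108
  (W=0, Z=1, Y=3, X=0) weight 1/108
  (W=0, Z=1, Y=4, X=0) weight 1/108
  … 16 more
Group by Z:
  weight(Z=0) = 23/378
  weight(Z=1) = 41/378
Total weight = 23/378 + 41/378 = 32/189
P(Z=0 | obs) = 23/378 / 32/189 = 23/64
P(Z=1 | obs) = 41/378 / 32/189 = 41/64

P(Z = 1 | obs) = 41/64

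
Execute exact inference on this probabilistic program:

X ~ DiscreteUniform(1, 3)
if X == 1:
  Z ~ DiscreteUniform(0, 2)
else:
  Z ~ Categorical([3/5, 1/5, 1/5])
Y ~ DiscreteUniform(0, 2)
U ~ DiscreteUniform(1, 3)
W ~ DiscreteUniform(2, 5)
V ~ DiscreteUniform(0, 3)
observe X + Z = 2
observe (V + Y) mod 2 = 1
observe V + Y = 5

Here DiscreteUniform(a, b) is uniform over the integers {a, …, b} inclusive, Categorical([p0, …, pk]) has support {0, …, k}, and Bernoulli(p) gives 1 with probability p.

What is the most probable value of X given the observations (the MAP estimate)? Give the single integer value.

argmax_v P(X = v | obs) = 2

Enumerate traces; 24 have nonzero weight after conditioning:
  (X=1, Z=1, Y=2, U=1, W=2, V=3) weight 1/1296
  (X=1, Z=1, Y=2, U=1, W=3, V=3) weight 1/1296
  (X=1, Z=1, Y=2, U=1, W=4, V=3) weight 1/1296
  (X=1, Z=1, Y=2, U=1, W=5, V=3) weight 1/1296
  (X=1, Z=1, Y=2, U=2, W=2, V=3) weight 1/1296
  (X=1, Z=1, Y=2, U=2, W=3, V=3) weight 1/1296
  (X=1, Z=1, Y=2, U=2, W=4, V=3) weight 1/1296
  (X=1, Z=1, Y=2, U=2, W=5, V=3) weight 1/1296
  (X=2, Z=0, Y=2, U=1, W=2, V=3) weight 1/720
  … 15 more
Group by X:
  weight(X=1) = 1/108
  weight(X=2) = 1/60
Total weight = 1/108 + 1/60 = 7/270
P(X=1 | obs) = 1/108 / 7/270 = 5/14
P(X=2 | obs) = 1/60 / 7/270 = 9/14
argmax = 2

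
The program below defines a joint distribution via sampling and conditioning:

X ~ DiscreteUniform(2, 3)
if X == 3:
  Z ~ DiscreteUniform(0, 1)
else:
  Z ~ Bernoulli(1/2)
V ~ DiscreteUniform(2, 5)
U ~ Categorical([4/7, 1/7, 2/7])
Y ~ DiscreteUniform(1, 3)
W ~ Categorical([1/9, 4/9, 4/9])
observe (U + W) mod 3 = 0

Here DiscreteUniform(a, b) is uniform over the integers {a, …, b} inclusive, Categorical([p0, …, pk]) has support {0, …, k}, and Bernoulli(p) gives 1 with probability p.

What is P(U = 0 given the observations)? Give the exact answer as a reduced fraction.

P(U = 0 | obs) = 1/4

Enumerate traces; 144 have nonzero weight after conditioning:
  (X=2, Z=0, V=2, U=0, Y=1, W=0) weight 1/756
  (X=2, Z=0, V=2, U=0, Y=2, W=0) weight 1/756
  (X=2, Z=0, V=2, U=0, Y=3, W=0) weight 1/756
  (X=2, Z=0, V=2, U=1, Y=1, W=2) weight 1/756
  (X=2, Z=0, V=2, U=1, Y=2, W=2) weight 1/756
  (X=2, Z=0, V=2, U=1, Y=3, W=2) weight 1/756
  (X=2, Z=0, V=2, U=2, Y=1, W=1) weight 1/378
  (X=2, Z=0, V=2, U=2, Y=2, W=1) weight 1/378
  … 136 more
Group by U:
  weight(U=0) = 4/63
  weight(U=1) = 4/63
  weight(U=2) = 8/63
Total weight = 4/63 + 4/63 + 8/63 = 16/63
P(U=0 | obs) = 4/63 / 16/63 = 1/4
P(U=1 | obs) = 4/63 / 16/63 = 1/4
P(U=2 | obs) = 8/63 / 16/63 = 1/2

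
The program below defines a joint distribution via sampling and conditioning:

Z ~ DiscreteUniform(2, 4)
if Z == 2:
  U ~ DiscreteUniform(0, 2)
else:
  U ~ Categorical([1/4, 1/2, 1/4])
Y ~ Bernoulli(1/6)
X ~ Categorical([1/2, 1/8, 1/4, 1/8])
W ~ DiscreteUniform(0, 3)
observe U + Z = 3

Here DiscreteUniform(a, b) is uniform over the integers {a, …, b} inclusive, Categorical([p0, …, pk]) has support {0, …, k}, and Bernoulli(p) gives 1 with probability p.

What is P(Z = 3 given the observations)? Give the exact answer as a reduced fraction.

Enumerate traces; 64 have nonzero weight after conditioning:
  (Z=2, U=1, Y=0, X=0, W=0) weight 5/432
  (Z=2, U=1, Y=0, X=0, W=1) weight 5/432
  (Z=2, U=1, Y=0, X=0, W=2) weight 5/432
  (Z=2, U=1, Y=0, X=0, W=3) weight 5/432
  (Z=2, U=1, Y=0, X=1, W=0) weight 5/1728
  (Z=2, U=1, Y=0, X=1, W=1) weight 5/1728
  (Z=2, U=1, Y=0, X=1, W=2) weight 5/1728
  (Z=2, U=1, Y=0, X=1, W=3) weight 5/1728
  (Z=3, U=0, Y=0, X=0, W=0) weight 5/576
  … 55 more
Group by Z:
  weight(Z=2) = 1/9
  weight(Z=3) = 1/12
Total weight = 1/9 + 1/12 = 7/36
P(Z=2 | obs) = 1/9 / 7/36 = 4/7
P(Z=3 | obs) = 1/12 / 7/36 = 3/7

P(Z = 3 | obs) = 3/7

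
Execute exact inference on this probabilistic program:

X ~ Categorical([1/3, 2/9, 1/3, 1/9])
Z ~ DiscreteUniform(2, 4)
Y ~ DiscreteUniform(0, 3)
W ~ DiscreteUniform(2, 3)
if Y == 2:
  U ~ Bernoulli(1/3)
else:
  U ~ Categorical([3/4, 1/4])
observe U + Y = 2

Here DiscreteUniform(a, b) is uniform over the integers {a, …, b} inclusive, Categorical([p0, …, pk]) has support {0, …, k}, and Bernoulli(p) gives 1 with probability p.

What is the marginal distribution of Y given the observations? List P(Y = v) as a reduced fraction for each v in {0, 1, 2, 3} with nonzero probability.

P(Y=1) = 3/11, P(Y=2) = 8/11

Enumerate traces; 48 have nonzero weight after conditioning:
  (X=0, Z=2, Y=1, W=2, U=1) weight 1/288
  (X=0, Z=2, Y=1, W=3, U=1) weight 1/288
  (X=0, Z=2, Y=2, W=2, U=0) weight 1/108
  (X=0, Z=2, Y=2, W=3, U=0) weight 1/108
  (X=0, Z=3, Y=1, W=2, U=1) weight 1/288
  (X=0, Z=3, Y=1, W=3, U=1) weight 1/288
  (X=0, Z=3, Y=2, W=2, U=0) weight 1/108
  (X=0, Z=3, Y=2, W=3, U=0) weight 1/108
  … 40 more
Group by Y:
  weight(Y=1) = 1/16
  weight(Y=2) = 1/6
Total weight = 1/16 + 1/6 = 11/48
P(Y=1 | obs) = 1/16 / 11/48 = 3/11
P(Y=2 | obs) = 1/6 / 11/48 = 8/11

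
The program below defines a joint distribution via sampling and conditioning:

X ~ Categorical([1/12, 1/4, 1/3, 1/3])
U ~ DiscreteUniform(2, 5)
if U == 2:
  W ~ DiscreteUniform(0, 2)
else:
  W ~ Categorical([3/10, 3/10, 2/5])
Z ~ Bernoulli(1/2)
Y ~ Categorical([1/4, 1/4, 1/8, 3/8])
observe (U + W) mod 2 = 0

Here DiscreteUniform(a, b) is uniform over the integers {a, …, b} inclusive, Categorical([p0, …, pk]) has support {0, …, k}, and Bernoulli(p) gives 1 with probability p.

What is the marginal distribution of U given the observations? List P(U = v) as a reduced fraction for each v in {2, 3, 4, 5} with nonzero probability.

Enumerate traces; 192 have nonzero weight after conditioning:
  (X=0, U=2, W=0, Z=0, Y=0) weight 1/1152
  (X=0, U=2, W=0, Z=0, Y=1) weight 1/1152
  (X=0, U=2, W=0, Z=0, Y=2) weight 1/2304
  (X=0, U=2, W=0, Z=0, Y=3) weight 1/768
  (X=0, U=2, W=0, Z=1, Y=0) weight 1/1152
  (X=0, U=2, W=0, Z=1, Y=1) weight 1/1152
  (X=0, U=2, W=0, Z=1, Y=2) weight 1/2304
  (X=0, U=2, W=0, Z=1, Y=3) weight 1/768
  (X=0, U=3, W=1, Z=0, Y=0) weight 1/1280
  (X=0, U=4, W=0, Z=0, Y=0) weight 1/1280
  … 182 more
Group by U:
  weight(U=2) = 1/6
  weight(U=3) = 3/40
  weight(U=4) = 7/40
  weight(U=5) = 3/40
Total weight = 1/6 + 3/40 + 7/40 + 3/40 = 59/120
P(U=2 | obs) = 1/6 / 59/120 = 20/59
P(U=3 | obs) = 3/40 / 59/120 = 9/59
P(U=4 | obs) = 7/40 / 59/120 = 21/59
P(U=5 | obs) = 3/40 / 59/120 = 9/59

P(U=2) = 20/59, P(U=3) = 9/59, P(U=4) = 21/59, P(U=5) = 9/59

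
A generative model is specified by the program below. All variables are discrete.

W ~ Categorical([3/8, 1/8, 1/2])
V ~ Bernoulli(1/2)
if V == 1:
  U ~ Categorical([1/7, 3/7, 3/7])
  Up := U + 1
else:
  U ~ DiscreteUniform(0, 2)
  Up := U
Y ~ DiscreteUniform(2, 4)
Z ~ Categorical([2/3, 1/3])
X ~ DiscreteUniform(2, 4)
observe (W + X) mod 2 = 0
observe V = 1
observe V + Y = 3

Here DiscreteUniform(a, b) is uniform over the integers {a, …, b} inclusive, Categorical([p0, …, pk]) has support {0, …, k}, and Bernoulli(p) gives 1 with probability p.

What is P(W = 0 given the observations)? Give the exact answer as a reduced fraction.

P(W = 0 | obs) = 2/5

Enumerate traces; 30 have nonzero weight after conditioning:
  (W=0, V=1, U=0, Y=2, Z=0, X=2) weight 1/504
  (W=0, V=1, U=0, Y=2, Z=0, X=4) weight 1/504
  (W=0, V=1, U=0, Y=2, Z=1, X=2) weight 1/1008
  (W=0, V=1, U=0, Y=2, Z=1, X=4) weight 1/1008
  (W=0, V=1, U=1, Y=2, Z=0, X=2) weight 1/168
  (W=0, V=1, U=1, Y=2, Z=0, X=4) weight 1/168
  (W=0, V=1, U=1, Y=2, Z=1, X=2) weight 1/336
  (W=0, V=1, U=1, Y=2, Z=1, X=4) weight 1/336
  (W=1, V=1, U=0, Y=2, Z=0, X=3) weight 1/1512
  (W=2, V=1, U=0, Y=2, Z=0, X=2) weight 1/378
  … 20 more
Group by W:
  weight(W=0) = 1/24
  weight(W=1) = 1/144
  weight(W=2) = 1/18
Total weight = 1/24 + 1/144 + 1/18 = 5/48
P(W=0 | obs) = 1/24 / 5/48 = 2/5
P(W=1 | obs) = 1/144 / 5/48 = 1/15
P(W=2 | obs) = 1/18 / 5/48 = 8/15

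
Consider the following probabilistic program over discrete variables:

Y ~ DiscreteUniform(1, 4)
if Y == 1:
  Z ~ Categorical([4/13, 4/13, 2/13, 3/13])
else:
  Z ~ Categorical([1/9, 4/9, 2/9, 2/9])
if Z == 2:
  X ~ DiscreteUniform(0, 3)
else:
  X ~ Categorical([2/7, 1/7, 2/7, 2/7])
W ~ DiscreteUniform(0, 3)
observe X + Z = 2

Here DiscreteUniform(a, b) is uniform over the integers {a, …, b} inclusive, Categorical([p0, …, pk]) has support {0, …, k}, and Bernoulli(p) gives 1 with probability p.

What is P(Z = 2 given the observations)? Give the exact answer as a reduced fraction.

P(Z = 2 | obs) = 28/85

Enumerate traces; 48 have nonzero weight after conditioning:
  (Y=1, Z=0, X=2, W=0) weight 1/182
  (Y=1, Z=0, X=2, W=1) weight 1/182
  (Y=1, Z=0, X=2, W=2) weight 1/182
  (Y=1, Z=0, X=2, W=3) weight 1/182
  (Y=1, Z=1, X=1, W=0) weight 1/364
  (Y=1, Z=1, X=1, W=1) weight 1/364
  (Y=1, Z=1, X=1, W=2) weight 1/364
  (Y=1, Z=1, X=1, W=3) weight 1/364
  (Y=1, Z=2, X=0, W=0) weight 1/416
  … 39 more
Group by Z:
  weight(Z=0) = 25/546
  weight(Z=1) = 16/273
  weight(Z=2) = 2/39
Total weight = 25/546 + 16/273 + 2/39 = 85/546
P(Z=0 | obs) = 25/546 / 85/546 = 5/17
P(Z=1 | obs) = 16/273 / 85/546 = 32/85
P(Z=2 | obs) = 2/39 / 85/546 = 28/85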